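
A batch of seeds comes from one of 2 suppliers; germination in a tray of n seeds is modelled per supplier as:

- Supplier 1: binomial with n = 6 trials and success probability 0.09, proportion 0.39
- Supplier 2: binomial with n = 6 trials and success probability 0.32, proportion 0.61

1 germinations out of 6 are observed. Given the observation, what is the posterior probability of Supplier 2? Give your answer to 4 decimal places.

By Bayes' theorem, P(k | x) = π_k f_k(x) / Σ_j π_j f_j(x).
Component likelihoods at x = 1 germinations out of 6:
  L_1 = C(6,1)·0.09^1·0.91^5 = 6·0.09·0.624032 = 0.336977
  L_2 = C(6,1)·0.32^1·0.68^5 = 6·0.32·0.145393 = 0.279155
Prior × likelihood for each component:
  π_1·L_1 = 0.39 × 0.336977 = 0.131421
  π_2·L_2 = 0.61 × 0.279155 = 0.170285
Denominator: 0.131421 + 0.170285 = 0.301706
Responsibility of Supplier 2: 0.170285 / 0.301706 ≈ 0.5644

0.5644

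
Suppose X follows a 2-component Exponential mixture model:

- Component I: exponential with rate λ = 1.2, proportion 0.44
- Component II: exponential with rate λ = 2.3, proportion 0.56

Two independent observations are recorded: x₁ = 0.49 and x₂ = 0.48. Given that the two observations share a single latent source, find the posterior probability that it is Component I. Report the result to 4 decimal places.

0.3834

Posterior ∝ prior × likelihood, so P(k | x) ∝ w_k f_k(x); normalise over all components.
Since both observations come from the same component, the likelihood for component k is f_k(x₁)·f_k(x₂).
  p_I = [1.2·e^(−1.2·0.49) = 1.2·e^(−0.5880) = 0.666524] × [0.674571] = 0.449618
  p_II = [2.3·e^(−2.3·0.49) = 2.3·e^(−1.1270) = 0.745209] × [0.762547] = 0.568257
Prior × likelihood for each component:
  w_I·p_I = 0.44 × 0.449618 = 0.197832
  w_II·p_II = 0.56 × 0.568257 = 0.318224
Denominator: 0.197832 + 0.318224 = 0.516056
P(Component I | x₁, x₂) = 0.197832 / 0.516056 ≈ 0.3834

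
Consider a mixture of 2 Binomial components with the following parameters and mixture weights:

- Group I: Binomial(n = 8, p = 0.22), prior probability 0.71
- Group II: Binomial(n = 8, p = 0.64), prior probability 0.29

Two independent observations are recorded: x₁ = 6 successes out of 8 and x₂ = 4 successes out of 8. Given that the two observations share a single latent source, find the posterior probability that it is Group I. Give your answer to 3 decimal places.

0.006

Posterior ∝ prior × likelihood, so P(k | x) ∝ P(Z=k) f_k(x); normalise over all components.
Since both observations come from the same component, the likelihood for component k is f_k(x₁)·f_k(x₂).
  f_I = [0.00193145] × [0.060697] = 0.000117233
  f_II = [0.249369] × [0.197255] = 0.0491893
Prior × likelihood for each component:
  P(Z=I)·f_I = 0.71 × 0.000117233 = 8.32355e-05
  P(Z=II)·f_II = 0.29 × 0.0491893 = 0.0142649
Sum: 8.32355e-05 + 0.0142649 = 0.0143481
Responsibility of Group I: 8.32355e-05 / 0.0143481 ≈ 0.006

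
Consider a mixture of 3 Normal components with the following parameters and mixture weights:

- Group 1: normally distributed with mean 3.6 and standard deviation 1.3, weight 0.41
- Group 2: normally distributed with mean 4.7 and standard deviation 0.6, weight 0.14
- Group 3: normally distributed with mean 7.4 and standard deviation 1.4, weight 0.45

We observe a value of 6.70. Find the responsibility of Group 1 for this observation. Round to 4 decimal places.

Apply Bayes' rule: the posterior for each component is proportional to its prior times its likelihood at x.
Component likelihoods at x = 6.70:
  L_1 = (1/(1.3·√(2π)))·exp(−(6.70−3.6)²/(2·1.3²)) = 0.306879·exp(-2.84320) = 0.0178724
  L_2 = (1/(0.6·√(2π)))·exp(−(6.70−4.7)²/(2·0.6²)) = 0.664904·exp(-5.55556) = 0.00257046
  L_3 = (1/(1.4·√(2π)))·exp(−(6.70−7.4)²/(2·1.4²)) = 0.284959·exp(-0.12500) = 0.251475
Prior × likelihood for each component:
  π_1·L_1 = 0.41 × 0.0178724 = 0.00732768
  π_2·L_2 = 0.14 × 0.00257046 = 0.000359865
  π_3·L_3 = 0.45 × 0.251475 = 0.113164
Sum: 0.00732768 + 0.000359865 + 0.113164 = 0.120851
Responsibility of Group 1: 0.00732768 / 0.120851 ≈ 0.0606

0.0606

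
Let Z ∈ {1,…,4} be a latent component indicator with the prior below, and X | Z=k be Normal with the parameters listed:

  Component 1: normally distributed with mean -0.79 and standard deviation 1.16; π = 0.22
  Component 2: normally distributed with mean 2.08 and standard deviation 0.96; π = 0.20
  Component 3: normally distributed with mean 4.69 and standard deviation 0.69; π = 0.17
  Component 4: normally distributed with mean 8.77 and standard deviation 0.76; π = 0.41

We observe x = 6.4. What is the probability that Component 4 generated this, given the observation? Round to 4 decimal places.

P(component k | x) = w_k·f_k(x) / marginal(x), where marginal(x) = Σ_j w_j·f_j(x).
Normal densities:
  p_1 = (1/(1.16·√(2π)))·exp(−(6.4−-0.79)²/(2·1.16²)) = 0.343916·exp(-19.20931) = 1.56298e-09
  p_2 = (1/(0.96·√(2π)))·exp(−(6.4−2.08)²/(2·0.96²)) = 0.415565·exp(-10.12500) = 1.66497e-05
  p_3 = (1/(0.69·√(2π)))·exp(−(6.4−4.69)²/(2·0.69²)) = 0.578177·exp(-3.07089) = 0.0268158
  p_4 = (1/(0.76·√(2π)))·exp(−(6.4−8.77)²/(2·0.76²)) = 0.524924·exp(-4.86227) = 0.00405917
Weight by the priors:
  w_1·p_1 = 0.22 × 1.56298e-09 = 3.43856e-10
  w_2·p_2 = 0.20 × 1.66497e-05 = 3.32995e-06
  w_3·p_3 = 0.17 × 0.0268158 = 0.00455869
  w_4·p_4 = 0.41 × 0.00405917 = 0.00166426
Marginal: 3.43856e-10 + 3.32995e-06 + 0.00455869 + 0.00166426 = 0.00622628
Responsibility of Component 4: 0.00166426 / 0.00622628 ≈ 0.2673

0.2673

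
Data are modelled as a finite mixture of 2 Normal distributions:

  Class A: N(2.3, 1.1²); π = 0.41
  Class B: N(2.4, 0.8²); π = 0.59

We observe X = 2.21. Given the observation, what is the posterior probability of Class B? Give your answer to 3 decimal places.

0.659

P(component k | x) = π_k·f_k(x) / marginal(x), where marginal(x) = Σ_j π_j·f_j(x).
Component likelihoods at x = 2.21:
  f_A = (1/(1.1·√(2π)))·exp(−(2.21−2.3)²/(2·1.1²)) = 0.362675·exp(-0.00335) = 0.361463
  f_B = (1/(0.8·√(2π)))·exp(−(2.21−2.4)²/(2·0.8²)) = 0.498678·exp(-0.02820) = 0.48481
Weight by the priors:
  π_A·f_A = 0.41 × 0.361463 = 0.1482
  π_B·f_B = 0.59 × 0.48481 = 0.286038
Evidence: 0.1482 + 0.286038 = 0.434238
Responsibility of Class B: 0.286038 / 0.434238 ≈ 0.659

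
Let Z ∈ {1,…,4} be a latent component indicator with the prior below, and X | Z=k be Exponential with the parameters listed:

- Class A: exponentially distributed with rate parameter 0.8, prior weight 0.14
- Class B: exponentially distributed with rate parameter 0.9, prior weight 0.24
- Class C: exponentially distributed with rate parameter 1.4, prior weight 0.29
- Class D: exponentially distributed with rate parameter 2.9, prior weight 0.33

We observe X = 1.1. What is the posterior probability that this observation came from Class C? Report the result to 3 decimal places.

0.344

P(component k | x) = π_k·f_k(x) / marginal(x), where marginal(x) = Σ_j π_j·f_j(x).
Exponential densities:
  L_A = 0.8·e^(−0.8·1.1) = 0.8·e^(−0.8800) = 0.331826
  L_B = 0.9·e^(−0.9·1.1) = 0.9·e^(−0.9900) = 0.334419
  L_C = 1.4·e^(−1.4·1.1) = 1.4·e^(−1.5400) = 0.300134
  L_D = 2.9·e^(−2.9·1.1) = 2.9·e^(−3.1900) = 0.119398
Unnormalised posteriors:
  π_A·L_A = 0.14 × 0.331826 = 0.0464557
  π_B·L_B = 0.24 × 0.334419 = 0.0802606
  π_C·L_C = 0.29 × 0.300134 = 0.0870387
  π_D·L_D = 0.33 × 0.119398 = 0.0394015
Sum: 0.0464557 + 0.0802606 + 0.0870387 + 0.0394015 = 0.253156
So the posterior for Class C is 0.0870387 / 0.253156 ≈ 0.344.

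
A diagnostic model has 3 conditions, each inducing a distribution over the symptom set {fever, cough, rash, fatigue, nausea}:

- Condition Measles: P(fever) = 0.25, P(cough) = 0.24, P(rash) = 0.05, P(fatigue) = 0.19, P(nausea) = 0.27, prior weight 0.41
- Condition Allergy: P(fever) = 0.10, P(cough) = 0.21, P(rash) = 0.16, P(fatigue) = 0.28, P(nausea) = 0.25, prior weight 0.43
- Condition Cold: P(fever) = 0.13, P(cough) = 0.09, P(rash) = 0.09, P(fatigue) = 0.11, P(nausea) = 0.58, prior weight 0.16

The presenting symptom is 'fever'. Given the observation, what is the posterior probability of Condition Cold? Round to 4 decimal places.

0.1251

P(component k | x) = P(Z=k)·f_k(x) / marginal(x), where marginal(x) = Σ_j P(Z=j)·f_j(x).
Categorical probabilities:
  L_Measles = 0.25
  L_Allergy = 0.1
  L_Cold = 0.13
Weight by the priors:
  P(Z=Measles)·L_Measles = 0.41 × 0.25 = 0.1025
  P(Z=Allergy)·L_Allergy = 0.43 × 0.1 = 0.043
  P(Z=Cold)·L_Cold = 0.16 × 0.13 = 0.0208
Denominator: 0.1025 + 0.043 + 0.0208 = 0.1663
Responsibility of Condition Cold: 0.0208 / 0.1663 ≈ 0.1251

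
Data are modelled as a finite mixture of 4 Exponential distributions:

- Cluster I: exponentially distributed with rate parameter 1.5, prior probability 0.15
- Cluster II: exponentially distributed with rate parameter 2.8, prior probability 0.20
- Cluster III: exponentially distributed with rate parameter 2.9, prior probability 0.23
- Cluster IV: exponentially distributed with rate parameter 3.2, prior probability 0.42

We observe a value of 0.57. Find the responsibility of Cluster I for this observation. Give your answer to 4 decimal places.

By Bayes' theorem, P(k | x) = P(Z=k) f_k(x) / Σ_j P(Z=j) f_j(x).
Component likelihoods at x = 0.57:
  p_I = 1.5·e^(−1.5·0.57) = 1.5·e^(−0.8550) = 0.637925
  p_II = 2.8·e^(−2.8·0.57) = 2.8·e^(−1.5960) = 0.567576
  p_III = 2.9·e^(−2.9·0.57) = 2.9·e^(−1.6530) = 0.555276
  p_IV = 3.2·e^(−3.2·0.57) = 3.2·e^(−1.8240) = 0.516413
Weight by the priors:
  P(Z=I)·p_I = 0.15 × 0.637925 = 0.0956887
  P(Z=II)·p_II = 0.20 × 0.567576 = 0.113515
  P(Z=III)·p_III = 0.23 × 0.555276 = 0.127714
  P(Z=IV)·p_IV = 0.42 × 0.516413 = 0.216893
Denominator: 0.0956887 + 0.113515 + 0.127714 + 0.216893 = 0.553811
P(Cluster I | the observation) ≈ 0.1728

0.1728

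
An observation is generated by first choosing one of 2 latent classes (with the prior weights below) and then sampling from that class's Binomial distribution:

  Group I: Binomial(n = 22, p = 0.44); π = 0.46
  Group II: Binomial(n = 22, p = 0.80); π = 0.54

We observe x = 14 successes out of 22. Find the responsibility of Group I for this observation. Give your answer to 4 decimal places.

Posterior ∝ prior × likelihood, so P(k | x) ∝ P(Z=k) f_k(x); normalise over all components.
Binomial probabilities:
  p_I = 0.0315268
  p_II = 0.0360029
Multiply by the mixture weights:
  P(Z=I)·p_I = 0.46 × 0.0315268 = 0.0145023
  P(Z=II)·p_II = 0.54 × 0.0360029 = 0.0194416
Marginal: 0.0145023 + 0.0194416 = 0.0339439
So the posterior for Group I is 0.0145023 / 0.0339439 ≈ 0.4272.

0.4272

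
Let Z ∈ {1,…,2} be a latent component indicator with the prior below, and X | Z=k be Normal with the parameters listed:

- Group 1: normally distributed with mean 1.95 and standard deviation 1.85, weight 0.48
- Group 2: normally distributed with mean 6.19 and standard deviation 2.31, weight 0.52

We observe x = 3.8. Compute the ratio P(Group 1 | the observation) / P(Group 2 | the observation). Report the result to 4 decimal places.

1.1939

Posterior odds = (P(Z=i) f_i(x)) / (P(Z=j) f_j(x)); the normalising sum cancels.
Evaluate each component's likelihood at the observed value:
  f_1 = 0.130795
  f_2 = 0.101123
Odds = (0.48/0.52) × (0.130795/0.101123) = 0.923077 × 1.29342 ≈ 1.1939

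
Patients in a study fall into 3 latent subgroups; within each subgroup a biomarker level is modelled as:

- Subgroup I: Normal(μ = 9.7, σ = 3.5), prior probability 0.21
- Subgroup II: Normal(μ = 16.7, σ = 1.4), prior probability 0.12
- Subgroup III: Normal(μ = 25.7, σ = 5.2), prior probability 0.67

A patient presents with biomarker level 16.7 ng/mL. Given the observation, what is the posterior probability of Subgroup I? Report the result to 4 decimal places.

Apply Bayes' rule: the posterior for each component is proportional to its prior times its likelihood at x.
Evaluate each component's likelihood at the observed value:
  L_I = 0.015426
  L_II = 0.284959
  L_III = 0.0171565
Unnormalised posteriors:
  P(Z=I)·L_I = 0.21 × 0.015426 = 0.00323946
  P(Z=II)·L_II = 0.12 × 0.284959 = 0.0341951
  P(Z=III)·L_III = 0.67 × 0.0171565 = 0.0114949
Sum: 0.00323946 + 0.0341951 + 0.0114949 = 0.0489294
P(Subgroup I | x) = 0.00323946 / 0.0489294 ≈ 0.0662

0.0662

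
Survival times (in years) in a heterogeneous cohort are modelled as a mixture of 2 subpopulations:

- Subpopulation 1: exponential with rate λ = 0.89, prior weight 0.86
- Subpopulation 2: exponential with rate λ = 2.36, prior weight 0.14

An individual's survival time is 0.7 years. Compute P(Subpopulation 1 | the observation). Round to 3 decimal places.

0.866

The responsibility of component k is w_k f_k(x) divided by Σ_j w_j f_j(x).
Exponential densities:
  p_1 = 0.477336
  p_2 = 0.452332
Multiply by the mixture weights:
  w_1·p_1 = 0.86 × 0.477336 = 0.410509
  w_2·p_2 = 0.14 × 0.452332 = 0.0633265
Marginal: 0.410509 + 0.0633265 = 0.473836
So the posterior for Subpopulation 1 is 0.410509 / 0.473836 ≈ 0.866.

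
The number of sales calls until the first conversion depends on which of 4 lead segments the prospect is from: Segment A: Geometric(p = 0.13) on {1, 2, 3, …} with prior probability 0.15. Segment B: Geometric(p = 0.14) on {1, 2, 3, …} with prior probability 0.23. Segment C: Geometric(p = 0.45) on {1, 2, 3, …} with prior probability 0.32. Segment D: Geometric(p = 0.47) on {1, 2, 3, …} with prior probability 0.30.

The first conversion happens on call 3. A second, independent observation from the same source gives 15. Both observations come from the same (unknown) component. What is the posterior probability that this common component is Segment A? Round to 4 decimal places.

By Bayes' theorem, P(k | x) = w_k f_k(x) / Σ_j w_j f_j(x).
Since both observations come from the same component, the likelihood for component k is f_k(x₁)·f_k(x₂).
  f_A = [0.13·(1−0.13)^2 = 0.13·0.7569 = 0.098397] × [0.0185018] = 0.00182052
  f_B = [0.14·(1−0.14)^2 = 0.14·0.7396 = 0.103544] × [0.0169475] = 0.00175481
  f_C = [0.45·(1−0.45)^2 = 0.45·0.3025 = 0.136125] × [0.000104301] = 1.4198e-05
  f_D = [0.47·(1−0.47)^2 = 0.47·0.2809 = 0.132023] × [6.48575e-05] = 8.56268e-06
Unnormalised posteriors:
  w_A·f_A = 0.15 × 0.00182052 = 0.000273078
  w_B·f_B = 0.23 × 0.00175481 = 0.000403607
  w_C·f_C = 0.32 × 1.4198e-05 = 4.54337e-06
  w_D·f_D = 0.30 × 8.56268e-06 = 2.5688e-06
Sum: 0.000273078 + 0.000403607 + 4.54337e-06 + 2.5688e-06 = 0.000683797
So the posterior for Segment A is 0.000273078 / 0.000683797 ≈ 0.3994.

0.3994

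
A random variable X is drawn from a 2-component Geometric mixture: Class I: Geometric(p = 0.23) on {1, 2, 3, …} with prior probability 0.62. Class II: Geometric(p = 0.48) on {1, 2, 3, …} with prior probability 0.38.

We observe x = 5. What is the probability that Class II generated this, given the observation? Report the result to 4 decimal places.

Posterior ∝ prior × likelihood, so P(k | x) ∝ π_k f_k(x); normalise over all components.
Component likelihoods at x = 5:
  L_I = 0.23·(1−0.23)^4 = 0.23·0.35153 = 0.080852
  L_II = 0.48·(1−0.48)^4 = 0.48·0.0731162 = 0.0350958
Prior × likelihood for each component:
  π_I·L_I = 0.62 × 0.080852 = 0.0501282
  π_II·L_II = 0.38 × 0.0350958 = 0.0133364
Normaliser: 0.0501282 + 0.0133364 = 0.0634646
So the posterior for Class II is 0.0133364 / 0.0634646 ≈ 0.2101.

0.2101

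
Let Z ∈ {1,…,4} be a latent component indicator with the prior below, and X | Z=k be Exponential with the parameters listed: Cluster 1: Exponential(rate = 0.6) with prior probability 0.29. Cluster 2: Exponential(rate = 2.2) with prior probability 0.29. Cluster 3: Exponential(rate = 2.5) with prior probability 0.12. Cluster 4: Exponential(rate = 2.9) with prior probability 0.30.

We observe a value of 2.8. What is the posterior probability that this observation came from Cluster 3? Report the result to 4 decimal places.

0.0080

Apply Bayes' rule: the posterior for each component is proportional to its prior times its likelihood at x.
Component likelihoods at x = 2.8:
  p_1 = 0.111824
  p_2 = 0.00464696
  p_3 = 0.0022797
  p_4 = 0.000862833
Unnormalised posteriors:
  w_1·p_1 = 0.29 × 0.111824 = 0.0324291
  w_2·p_2 = 0.29 × 0.00464696 = 0.00134762
  w_3·p_3 = 0.12 × 0.0022797 = 0.000273565
  w_4·p_4 = 0.30 × 0.000862833 = 0.00025885
Normaliser: 0.0324291 + 0.00134762 + 0.000273565 + 0.00025885 = 0.0343091
P(Cluster 3 | data) = 0.000273565 / 0.0343091 ≈ 0.0080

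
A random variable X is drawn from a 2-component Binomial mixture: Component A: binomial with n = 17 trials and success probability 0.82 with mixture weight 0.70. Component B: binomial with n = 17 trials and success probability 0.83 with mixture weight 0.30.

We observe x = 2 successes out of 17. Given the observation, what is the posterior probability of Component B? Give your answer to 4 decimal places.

0.1570

Apply Bayes' rule: the posterior for each component is proportional to its prior times its likelihood at x.
Binomial probabilities:
  p_A = C(17,2)·0.82^2·0.18^15 = 136·0.6724·6.74664e-12 = 6.16956e-10
  p_B = C(17,2)·0.83^2·0.17^15 = 136·0.6889·2.86242e-12 = 2.68182e-10
Prior × likelihood for each component:
  w_A·p_A = 0.70 × 6.16956e-10 = 4.31869e-10
  w_B·p_B = 0.30 × 2.68182e-10 = 8.04545e-11
Denominator: 4.31869e-10 + 8.04545e-11 = 5.12324e-10
So the posterior for Component B is 8.04545e-11 / 5.12324e-10 ≈ 0.1570.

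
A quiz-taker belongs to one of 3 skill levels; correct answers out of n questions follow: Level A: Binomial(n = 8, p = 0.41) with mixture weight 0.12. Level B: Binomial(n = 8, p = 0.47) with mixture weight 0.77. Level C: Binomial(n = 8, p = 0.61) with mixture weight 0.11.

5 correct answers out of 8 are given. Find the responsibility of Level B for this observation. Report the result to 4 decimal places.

Posterior ∝ prior × likelihood, so P(k | x) ∝ π_k f_k(x); normalise over all components.
Evaluate each component's likelihood at the observed value:
  p_A = 0.133249
  p_B = 0.191208
  p_C = 0.280563
Weight by the priors:
  π_A·p_A = 0.12 × 0.133249 = 0.0159899
  π_B·p_B = 0.77 × 0.191208 = 0.14723
  π_C·p_C = 0.11 × 0.280563 = 0.030862
Sum: 0.0159899 + 0.14723 + 0.030862 = 0.194082
Responsibility of Level B: 0.14723 / 0.194082 ≈ 0.7586

0.7586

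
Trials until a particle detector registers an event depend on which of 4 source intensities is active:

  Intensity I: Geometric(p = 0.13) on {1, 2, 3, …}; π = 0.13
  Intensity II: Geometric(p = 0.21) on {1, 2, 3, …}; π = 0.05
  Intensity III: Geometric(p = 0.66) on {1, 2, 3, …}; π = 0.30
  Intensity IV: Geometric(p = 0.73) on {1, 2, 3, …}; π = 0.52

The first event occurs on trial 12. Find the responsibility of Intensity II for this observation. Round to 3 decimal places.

By Bayes' theorem, P(k | x) = P(Z=k) f_k(x) / Σ_j P(Z=j) f_j(x).
Component likelihoods at x = 12:
  p_I = 0.0280967
  p_II = 0.0157079
  p_III = 4.63246e-06
  p_IV = 4.05811e-07
Prior × likelihood for each component:
  P(Z=I)·p_I = 0.13 × 0.0280967 = 0.00365257
  P(Z=II)·p_II = 0.05 × 0.0157079 = 0.000785394
  P(Z=III)·p_III = 0.30 × 4.63246e-06 = 1.38974e-06
  P(Z=IV)·p_IV = 0.52 × 4.05811e-07 = 2.11022e-07
Evidence: 0.00365257 + 0.000785394 + 1.38974e-06 + 2.11022e-07 = 0.00443956
P(Intensity II | the observation) ≈ 0.177

0.177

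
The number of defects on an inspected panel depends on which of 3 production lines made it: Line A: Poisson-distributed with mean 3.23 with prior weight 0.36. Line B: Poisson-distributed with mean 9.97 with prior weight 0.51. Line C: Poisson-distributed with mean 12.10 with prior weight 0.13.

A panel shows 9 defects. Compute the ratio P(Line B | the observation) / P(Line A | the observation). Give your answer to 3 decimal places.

42.614

Only the two components matter; the odds are (w_i f_i(x)) / (w_j f_j(x)).
Evaluate each component's likelihood at the observed value:
  L_A = e^(−3.23)·3.23^9/9! = 0.00417146
  L_B = e^(−9.97)·9.97^9/9! = 0.125481
  L_C = e^(−12.10)·12.10^9/9! = 0.0851809
Odds = (0.51/0.36) × (0.125481/0.00417146) = 1.41667 × 30.0808 ≈ 42.614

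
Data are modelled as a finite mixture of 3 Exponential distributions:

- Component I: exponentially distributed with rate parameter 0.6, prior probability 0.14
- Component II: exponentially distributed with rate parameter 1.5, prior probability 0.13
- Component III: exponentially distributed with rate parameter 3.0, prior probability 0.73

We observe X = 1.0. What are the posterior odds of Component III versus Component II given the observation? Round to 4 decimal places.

2.5059

Only the two components matter; the odds are (w_i f_i(x)) / (w_j f_j(x)).
Exponential densities:
  p_I = 0.6·e^(−0.6·1.0) = 0.6·e^(−0.6000) = 0.329287
  p_II = 1.5·e^(−1.5·1.0) = 1.5·e^(−1.5000) = 0.334695
  p_III = 3.0·e^(−3.0·1.0) = 3.0·e^(−3.0000) = 0.149361
Posterior odds = (w_III·p_III) / (w_II·p_II) = (0.73·0.149361) / (0.13·0.334695) = 0.109034 / 0.0435104 ≈ 2.5059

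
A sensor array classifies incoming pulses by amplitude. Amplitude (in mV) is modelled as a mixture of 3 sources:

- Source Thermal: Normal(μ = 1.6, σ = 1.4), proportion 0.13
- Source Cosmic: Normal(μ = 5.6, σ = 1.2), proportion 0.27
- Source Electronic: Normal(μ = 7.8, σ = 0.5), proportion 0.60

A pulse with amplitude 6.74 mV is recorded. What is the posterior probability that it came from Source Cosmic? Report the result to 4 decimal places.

Apply Bayes' rule: the posterior for each component is proportional to its prior times its likelihood at x.
Evaluate each component's likelihood at the observed value:
  p_Thermal = (1/(1.4·√(2π)))·exp(−(6.74−1.6)²/(2·1.4²)) = 0.284959·exp(-6.73969) = 0.000337109
  p_Cosmic = (1/(1.2·√(2π)))·exp(−(6.74−5.6)²/(2·1.2²)) = 0.332452·exp(-0.45125) = 0.211716
  p_Electronic = (1/(0.5·√(2π)))·exp(−(6.74−7.8)²/(2·0.5²)) = 0.797885·exp(-2.24720) = 0.0843322
Multiply by the mixture weights:
  π_Thermal·p_Thermal = 0.13 × 0.000337109 = 4.38242e-05
  π_Cosmic·p_Cosmic = 0.27 × 0.211716 = 0.0571633
  π_Electronic·p_Electronic = 0.60 × 0.0843322 = 0.0505993
Denominator: 4.38242e-05 + 0.0571633 + 0.0505993 = 0.107806
Responsibility of Source Cosmic: 0.0571633 / 0.107806 ≈ 0.5302

0.5302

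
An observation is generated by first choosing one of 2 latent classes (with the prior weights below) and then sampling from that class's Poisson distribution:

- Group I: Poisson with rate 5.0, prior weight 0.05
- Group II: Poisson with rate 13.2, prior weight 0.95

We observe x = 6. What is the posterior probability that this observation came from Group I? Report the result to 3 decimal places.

0.361

Apply Bayes' rule: the posterior for each component is proportional to its prior times its likelihood at x.
Poisson probabilities:
  p_I = 0.146223
  p_II = 0.0135964
Unnormalised posteriors:
  P(Z=I)·p_I = 0.05 × 0.146223 = 0.00731114
  P(Z=II)·p_II = 0.95 × 0.0135964 = 0.0129166
Sum: 0.00731114 + 0.0129166 = 0.0202277
P(Group I | the observation) ≈ 0.361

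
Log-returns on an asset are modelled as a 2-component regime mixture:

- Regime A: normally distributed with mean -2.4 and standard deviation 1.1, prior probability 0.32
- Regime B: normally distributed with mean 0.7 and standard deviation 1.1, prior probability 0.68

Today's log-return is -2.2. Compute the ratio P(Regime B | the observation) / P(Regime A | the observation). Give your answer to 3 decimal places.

0.067

Posterior odds = (w_i f_i(x)) / (w_j f_j(x)); the normalising sum cancels.
Normal densities:
  L_A = (1/(1.1·√(2π)))·exp(−(-2.2−-2.4)²/(2·1.1²)) = 0.362675·exp(-0.01653) = 0.356729
  L_B = (1/(1.1·√(2π)))·exp(−(-2.2−0.7)²/(2·1.1²)) = 0.362675·exp(-3.47521) = 0.0112268
0.00763419 / 0.114153 ≈ 0.067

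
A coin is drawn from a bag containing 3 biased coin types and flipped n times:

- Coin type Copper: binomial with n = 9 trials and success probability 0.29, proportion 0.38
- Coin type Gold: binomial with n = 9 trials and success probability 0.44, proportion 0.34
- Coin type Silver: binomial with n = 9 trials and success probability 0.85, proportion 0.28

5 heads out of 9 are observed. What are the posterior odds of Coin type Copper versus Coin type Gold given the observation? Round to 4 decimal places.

Only the two components matter; the odds are (π_i f_i(x)) / (π_j f_j(x)).
Evaluate each component's likelihood at the observed value:
  p_Copper = 0.0656741
  p_Gold = 0.204355
  p_Silver = 0.0283029
Odds = (0.38/0.34) × (0.0656741/0.204355) = 1.11765 × 0.321372 ≈ 0.3592

0.3592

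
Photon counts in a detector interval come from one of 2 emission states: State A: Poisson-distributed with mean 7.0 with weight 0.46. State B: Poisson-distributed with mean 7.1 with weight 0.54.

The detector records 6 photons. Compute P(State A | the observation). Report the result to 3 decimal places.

Apply Bayes' rule: the posterior for each component is proportional to its prior times its likelihood at x.
Evaluate each component's likelihood at the observed value:
  p_A = e^(−7.0)·7.0^6/6! = 0.149003
  p_B = e^(−7.1)·7.1^6/6! = 0.1468
Unnormalised posteriors:
  w_A·p_A = 0.46 × 0.149003 = 0.0685413
  w_B·p_B = 0.54 × 0.1468 = 0.0792721
Evidence: 0.0685413 + 0.0792721 = 0.147813
P(State A | 6 photons) ≈ 0.464

0.464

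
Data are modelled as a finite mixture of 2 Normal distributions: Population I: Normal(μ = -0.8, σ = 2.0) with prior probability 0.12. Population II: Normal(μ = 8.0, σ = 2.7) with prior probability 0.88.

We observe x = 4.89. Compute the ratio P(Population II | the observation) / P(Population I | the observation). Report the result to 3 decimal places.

Since P(k|x) ∝ π_k f_k(x), the posterior odds are π_i f_i(x) / (π_j f_j(x)).
Component likelihoods at x = 4.89:
  L_I = 0.00348566
  L_II = 0.0761103
Odds = (0.88/0.12) × (0.0761103/0.00348566) = 7.33333 × 21.8353 ≈ 160.125

160.125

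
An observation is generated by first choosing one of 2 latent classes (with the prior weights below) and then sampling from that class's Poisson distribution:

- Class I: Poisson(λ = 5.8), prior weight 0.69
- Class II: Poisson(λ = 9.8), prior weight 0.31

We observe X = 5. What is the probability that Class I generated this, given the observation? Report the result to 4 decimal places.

The responsibility of component k is π_k f_k(x) divided by Σ_j π_j f_j(x).
Poisson probabilities:
  L_I = e^(−5.8)·5.8^5/5! = 0.165596
  L_II = e^(−9.8)·9.8^5/5! = 0.0417699
Multiply by the mixture weights:
  π_I·L_I = 0.69 × 0.165596 = 0.114261
  π_II·L_II = 0.31 × 0.0417699 = 0.0129487
Sum: 0.114261 + 0.0129487 = 0.12721
Responsibility of Class I: 0.114261 / 0.12721 ≈ 0.8982

0.8982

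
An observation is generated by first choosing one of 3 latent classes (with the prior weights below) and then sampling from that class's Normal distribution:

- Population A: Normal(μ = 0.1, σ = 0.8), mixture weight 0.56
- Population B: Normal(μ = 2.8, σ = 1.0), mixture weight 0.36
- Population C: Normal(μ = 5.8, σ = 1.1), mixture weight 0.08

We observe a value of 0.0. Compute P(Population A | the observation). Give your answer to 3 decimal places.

Apply Bayes' rule: the posterior for each component is proportional to its prior times its likelihood at x.
Normal densities:
  L_A = (1/(0.8·√(2π)))·exp(−(0.0−0.1)²/(2·0.8²)) = 0.498678·exp(-0.00781) = 0.494797
  L_B = (1/(1.0·√(2π)))·exp(−(0.0−2.8)²/(2·1.0²)) = 0.398942·exp(-3.92000) = 0.00791545
  L_C = (1/(1.1·√(2π)))·exp(−(0.0−5.8)²/(2·1.1²)) = 0.362675·exp(-13.90083) = 3.33016e-07
Prior × likelihood for each component:
  π_A·L_A = 0.56 × 0.494797 = 0.277086
  π_B·L_B = 0.36 × 0.00791545 = 0.00284956
  π_C·L_C = 0.08 × 3.33016e-07 = 2.66413e-08
Denominator: 0.277086 + 0.00284956 + 2.66413e-08 = 0.279936
P(Population A | the observation) = 0.277086 / 0.279936 ≈ 0.990

0.990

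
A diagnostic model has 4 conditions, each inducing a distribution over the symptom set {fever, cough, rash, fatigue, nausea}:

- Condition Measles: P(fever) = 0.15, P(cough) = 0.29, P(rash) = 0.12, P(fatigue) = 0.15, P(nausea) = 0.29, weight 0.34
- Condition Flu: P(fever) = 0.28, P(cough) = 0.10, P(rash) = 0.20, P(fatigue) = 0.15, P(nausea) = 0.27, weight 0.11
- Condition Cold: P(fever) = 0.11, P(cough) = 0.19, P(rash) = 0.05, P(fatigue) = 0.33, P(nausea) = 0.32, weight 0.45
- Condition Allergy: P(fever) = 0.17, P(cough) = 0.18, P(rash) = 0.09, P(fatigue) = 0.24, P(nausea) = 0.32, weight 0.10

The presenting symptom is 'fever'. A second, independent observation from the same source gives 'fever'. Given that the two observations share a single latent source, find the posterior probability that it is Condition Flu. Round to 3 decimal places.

0.350

Apply Bayes' rule: the posterior for each component is proportional to its prior times its likelihood at x.
Since both observations come from the same component, the likelihood for component k is f_k(x₁)·f_k(x₂).
  L_Measles = [0.15] × [0.15] = 0.0225
  L_Flu = [0.28] × [0.28] = 0.0784
  L_Cold = [0.11] × [0.11] = 0.0121
  L_Allergy = [0.17] × [0.17] = 0.0289
Unnormalised posteriors:
  π_Measles·L_Measles = 0.34 × 0.0225 = 0.00765
  π_Flu·L_Flu = 0.11 × 0.0784 = 0.008624
  π_Cold·L_Cold = 0.45 × 0.0121 = 0.005445
  π_Allergy·L_Allergy = 0.10 × 0.0289 = 0.00289
Normaliser: 0.00765 + 0.008624 + 0.005445 + 0.00289 = 0.024609
Responsibility of Condition Flu: 0.008624 / 0.024609 ≈ 0.350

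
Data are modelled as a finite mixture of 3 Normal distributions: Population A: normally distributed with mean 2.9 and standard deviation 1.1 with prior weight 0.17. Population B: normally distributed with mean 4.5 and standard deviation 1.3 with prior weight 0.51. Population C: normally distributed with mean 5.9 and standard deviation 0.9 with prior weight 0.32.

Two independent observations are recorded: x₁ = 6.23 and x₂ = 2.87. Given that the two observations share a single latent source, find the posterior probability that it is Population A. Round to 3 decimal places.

The responsibility of component k is w_k f_k(x) divided by Σ_j w_j f_j(x).
Since both observations come from the same component, the likelihood for component k is f_k(x₁)·f_k(x₂).
  p_A = [0.00371106] × [0.36254] = 0.00134541
  p_B = [0.126593] × [0.139824] = 0.0177008
  p_C = [0.414451] × [0.00153258] = 0.000635181
Unnormalised posteriors:
  w_A·p_A = 0.17 × 0.00134541 = 0.000228719
  w_B·p_B = 0.51 × 0.0177008 = 0.00902742
  w_C·p_C = 0.32 × 0.000635181 = 0.000203258
Sum: 0.000228719 + 0.00902742 + 0.000203258 = 0.0094594
Responsibility of Population A: 0.000228719 / 0.0094594 ≈ 0.024

0.024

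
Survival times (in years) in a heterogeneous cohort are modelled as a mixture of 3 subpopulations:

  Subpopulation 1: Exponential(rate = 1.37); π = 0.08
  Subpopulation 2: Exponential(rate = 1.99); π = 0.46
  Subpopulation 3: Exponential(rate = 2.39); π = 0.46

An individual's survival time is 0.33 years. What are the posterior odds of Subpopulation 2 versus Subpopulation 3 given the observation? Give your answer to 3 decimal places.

Posterior odds = (w_i f_i(x)) / (w_j f_j(x)); the normalising sum cancels.
Evaluate each component's likelihood at the observed value:
  p_1 = 0.871718
  p_2 = 1.03193
  p_3 = 1.0861
Posterior odds = (w_2·p_2) / (w_3·p_3) = (0.46·1.03193) / (0.46·1.0861) = 0.47469 / 0.499606 ≈ 0.950

0.950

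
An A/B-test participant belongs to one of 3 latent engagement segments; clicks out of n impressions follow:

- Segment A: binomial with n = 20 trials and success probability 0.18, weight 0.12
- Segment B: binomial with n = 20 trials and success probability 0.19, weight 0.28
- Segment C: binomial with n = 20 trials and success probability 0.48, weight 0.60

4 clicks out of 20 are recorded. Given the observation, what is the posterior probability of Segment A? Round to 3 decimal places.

Posterior ∝ prior × likelihood, so P(k | x) ∝ P(Z=k) f_k(x); normalise over all components.
Component likelihoods at x = 4 clicks out of 20:
  L_A = 0.212523
  L_B = 0.216805
  L_C = 0.00735042
Unnormalised posteriors:
  P(Z=A)·L_A = 0.12 × 0.212523 = 0.0255027
  P(Z=B)·L_B = 0.28 × 0.216805 = 0.0607053
  P(Z=C)·L_C = 0.60 × 0.00735042 = 0.00441025
Normaliser: 0.0255027 + 0.0607053 + 0.00441025 = 0.0906183
P(Segment A | x) ≈ 0.281

0.281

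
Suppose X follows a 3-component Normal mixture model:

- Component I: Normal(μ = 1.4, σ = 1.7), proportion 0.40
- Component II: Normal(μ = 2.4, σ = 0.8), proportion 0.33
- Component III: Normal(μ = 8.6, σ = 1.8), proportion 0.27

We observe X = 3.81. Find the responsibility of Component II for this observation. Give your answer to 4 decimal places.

0.4910

P(component k | x) = π_k·f_k(x) / marginal(x), where marginal(x) = Σ_j π_j·f_j(x).
Evaluate each component's likelihood at the observed value:
  f_I = (1/(1.7·√(2π)))·exp(−(3.81−1.4)²/(2·1.7²)) = 0.234672·exp(-1.00486) = 0.0859123
  f_II = (1/(0.8·√(2π)))·exp(−(3.81−2.4)²/(2·0.8²)) = 0.498678·exp(-1.55320) = 0.105505
  f_III = (1/(1.8·√(2π)))·exp(−(3.81−8.6)²/(2·1.8²)) = 0.221635·exp(-3.54076) = 0.0064255
Multiply by the mixture weights:
  π_I·f_I = 0.40 × 0.0859123 = 0.0343649
  π_II·f_II = 0.33 × 0.105505 = 0.0348166
  π_III·f_III = 0.27 × 0.0064255 = 0.00173488
Sum: 0.0343649 + 0.0348166 + 0.00173488 = 0.0709164
Responsibility of Component II: 0.0348166 / 0.0709164 ≈ 0.4910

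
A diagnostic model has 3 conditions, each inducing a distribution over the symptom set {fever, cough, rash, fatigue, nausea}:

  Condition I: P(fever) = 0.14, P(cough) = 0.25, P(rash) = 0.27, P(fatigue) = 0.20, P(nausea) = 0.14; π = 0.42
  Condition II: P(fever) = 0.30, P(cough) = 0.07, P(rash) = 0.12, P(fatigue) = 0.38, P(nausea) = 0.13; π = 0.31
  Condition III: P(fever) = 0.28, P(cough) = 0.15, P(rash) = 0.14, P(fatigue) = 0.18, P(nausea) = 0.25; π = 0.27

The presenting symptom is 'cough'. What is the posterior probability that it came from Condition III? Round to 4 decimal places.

0.2422

Apply Bayes' rule: the posterior for each component is proportional to its prior times its likelihood at x.
Evaluate each component's likelihood at the observed value:
  L_I = 0.25
  L_II = 0.07
  L_III = 0.15
Unnormalised posteriors:
  w_I·L_I = 0.42 × 0.25 = 0.105
  w_II·L_II = 0.31 × 0.07 = 0.0217
  w_III·L_III = 0.27 × 0.15 = 0.0405
Evidence: 0.105 + 0.0217 + 0.0405 = 0.1672
Responsibility of Condition III: 0.0405 / 0.1672 ≈ 0.2422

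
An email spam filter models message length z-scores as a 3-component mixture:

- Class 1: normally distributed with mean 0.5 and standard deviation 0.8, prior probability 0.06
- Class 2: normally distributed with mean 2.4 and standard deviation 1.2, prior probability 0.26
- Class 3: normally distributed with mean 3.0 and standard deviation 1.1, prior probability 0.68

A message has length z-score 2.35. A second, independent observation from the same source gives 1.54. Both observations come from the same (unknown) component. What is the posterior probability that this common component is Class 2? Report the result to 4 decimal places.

0.4129

The responsibility of component k is w_k f_k(x) divided by Σ_j w_j f_j(x).
Since both observations come from the same component, the likelihood for component k is f_k(x₁)·f_k(x₂).
  p_1 = [(1/(0.8·√(2π)))·exp(−(2.35−0.5)²/(2·0.8²)) = 0.498678·exp(-2.67383) = 0.0344026] × [0.214211] = 0.00736941
  p_2 = [(1/(1.2·√(2π)))·exp(−(2.35−2.4)²/(2·1.2²)) = 0.332452·exp(-0.00087) = 0.332163] × [0.257158] = 0.0854184
  p_3 = [(1/(1.1·√(2π)))·exp(−(2.35−3.0)²/(2·1.1²)) = 0.362675·exp(-0.17459) = 0.304576] × [0.150307] = 0.0457799
Weight by the priors:
  w_1·p_1 = 0.06 × 0.00736941 = 0.000442164
  w_2·p_2 = 0.26 × 0.0854184 = 0.0222088
  w_3·p_3 = 0.68 × 0.0457799 = 0.0311303
Sum: 0.000442164 + 0.0222088 + 0.0311303 = 0.0537813
P(Class 2 | x₁,x₂) = 0.0222088 / 0.0537813 ≈ 0.4129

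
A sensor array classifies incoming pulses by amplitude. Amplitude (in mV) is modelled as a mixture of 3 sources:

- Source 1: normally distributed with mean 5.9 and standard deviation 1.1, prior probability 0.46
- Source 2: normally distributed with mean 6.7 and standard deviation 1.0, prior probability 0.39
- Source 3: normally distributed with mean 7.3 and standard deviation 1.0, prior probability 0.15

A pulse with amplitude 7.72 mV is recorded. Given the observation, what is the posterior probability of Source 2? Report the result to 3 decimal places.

The responsibility of component k is w_k f_k(x) divided by Σ_j w_j f_j(x).
Normal densities:
  p_1 = (1/(1.1·√(2π)))·exp(−(7.72−5.9)²/(2·1.1²)) = 0.362675·exp(-1.36876) = 0.0922725
  p_2 = (1/(1.0·√(2π)))·exp(−(7.72−6.7)²/(2·1.0²)) = 0.398942·exp(-0.52020) = 0.237132
  p_3 = (1/(1.0·√(2π)))·exp(−(7.72−7.3)²/(2·1.0²)) = 0.398942·exp(-0.08820) = 0.365263
Unnormalised posteriors:
  w_1·p_1 = 0.46 × 0.0922725 = 0.0424454
  w_2·p_2 = 0.39 × 0.237132 = 0.0924815
  w_3·p_3 = 0.15 × 0.365263 = 0.0547894
Sum: 0.0424454 + 0.0924815 + 0.0547894 = 0.189716
So the posterior for Source 2 is 0.0924815 / 0.189716 ≈ 0.487.

0.487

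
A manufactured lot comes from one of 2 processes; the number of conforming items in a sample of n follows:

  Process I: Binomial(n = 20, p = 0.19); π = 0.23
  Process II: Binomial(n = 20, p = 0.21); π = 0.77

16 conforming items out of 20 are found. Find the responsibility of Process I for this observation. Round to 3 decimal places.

The responsibility of component k is P(Z=k) f_k(x) divided by Σ_j P(Z=j) f_j(x).
Binomial probabilities:
  L_I = 6.01577e-09
  L_II = 2.69967e-08
Unnormalised posteriors:
  P(Z=I)·L_I = 0.23 × 6.01577e-09 = 1.38363e-09
  P(Z=II)·L_II = 0.77 × 2.69967e-08 = 2.07875e-08
Normaliser: 1.38363e-09 + 2.07875e-08 = 2.21711e-08
Responsibility of Process I: 1.38363e-09 / 2.21711e-08 ≈ 0.062

0.062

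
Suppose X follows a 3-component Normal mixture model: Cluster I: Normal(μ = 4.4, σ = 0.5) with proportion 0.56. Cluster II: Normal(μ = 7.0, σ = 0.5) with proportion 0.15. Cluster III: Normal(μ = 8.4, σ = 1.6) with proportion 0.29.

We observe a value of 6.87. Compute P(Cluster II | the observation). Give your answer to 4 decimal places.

0.7165

P(component k | x) = P(Z=k)·f_k(x) / marginal(x), where marginal(x) = Σ_j P(Z=j)·f_j(x).
Evaluate each component's likelihood at the observed value:
  p_I = (1/(0.5·√(2π)))·exp(−(6.87−4.4)²/(2·0.5²)) = 0.797885·exp(-12.20180) = 4.0065e-06
  p_II = (1/(0.5·√(2π)))·exp(−(6.87−7.0)²/(2·0.5²)) = 0.797885·exp(-0.03380) = 0.771367
  p_III = (1/(1.6·√(2π)))·exp(−(6.87−8.4)²/(2·1.6²)) = 0.249339·exp(-0.45721) = 0.157844
Unnormalised posteriors:
  P(Z=I)·p_I = 0.56 × 4.0065e-06 = 2.24364e-06
  P(Z=II)·p_II = 0.15 × 0.771367 = 0.115705
  P(Z=III)·p_III = 0.29 × 0.157844 = 0.0457747
Normaliser: 2.24364e-06 + 0.115705 + 0.0457747 = 0.161482
P(Cluster II | data) ≈ 0.7165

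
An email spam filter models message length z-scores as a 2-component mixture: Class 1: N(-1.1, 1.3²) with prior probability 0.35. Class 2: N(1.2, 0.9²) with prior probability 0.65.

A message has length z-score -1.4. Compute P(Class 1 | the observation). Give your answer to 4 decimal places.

By Bayes' theorem, P(k | x) = P(Z=k) f_k(x) / Σ_j P(Z=j) f_j(x).
Evaluate each component's likelihood at the observed value:
  f_1 = 0.298815
  f_2 = 0.00683009
Weight by the priors:
  P(Z=1)·f_1 = 0.35 × 0.298815 = 0.104585
  P(Z=2)·f_2 = 0.65 × 0.00683009 = 0.00443956
Normaliser: 0.104585 + 0.00443956 = 0.109025
Responsibility of Class 1: 0.104585 / 0.109025 ≈ 0.9593

0.9593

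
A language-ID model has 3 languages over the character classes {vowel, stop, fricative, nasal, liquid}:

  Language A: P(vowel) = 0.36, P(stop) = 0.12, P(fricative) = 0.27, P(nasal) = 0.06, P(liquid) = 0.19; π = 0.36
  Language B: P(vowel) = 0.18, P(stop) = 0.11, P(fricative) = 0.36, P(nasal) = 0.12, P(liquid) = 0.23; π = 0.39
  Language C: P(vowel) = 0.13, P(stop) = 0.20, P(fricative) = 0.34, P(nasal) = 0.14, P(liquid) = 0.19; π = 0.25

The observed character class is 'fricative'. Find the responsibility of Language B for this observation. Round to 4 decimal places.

0.4352

P(component k | x) = w_k·f_k(x) / marginal(x), where marginal(x) = Σ_j w_j·f_j(x).
Categorical probabilities:
  f_A = P(fricative | comp) = 0.27
  f_B = P(fricative | comp) = 0.36
  f_C = P(fricative | comp) = 0.34
Unnormalised posteriors:
  w_A·f_A = 0.36 × 0.27 = 0.0972
  w_B·f_B = 0.39 × 0.36 = 0.1404
  w_C·f_C = 0.25 × 0.34 = 0.085
Sum: 0.0972 + 0.1404 + 0.085 = 0.3226
So the posterior for Language B is 0.1404 / 0.3226 ≈ 0.4352.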